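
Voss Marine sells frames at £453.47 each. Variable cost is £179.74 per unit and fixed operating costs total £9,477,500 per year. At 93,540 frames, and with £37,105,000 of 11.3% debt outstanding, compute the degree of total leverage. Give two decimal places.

Total contribution margin = 93,540 × £273.73 = £25,604,704.20.
Subtracting fixed costs: EBIT = £25,604,704.20 − £9,477,500 = £16,127,204.20. Interest = £4,192,865.00.
DOL = £25,604,704.20 ÷ £16,127,204.20 = 1.5877; DFL = £16,127,204.20 ÷ £11,934,339.20 = 1.3513.
Combined leverage = 1.5877 × 1.3513 = 2.1455.

2.15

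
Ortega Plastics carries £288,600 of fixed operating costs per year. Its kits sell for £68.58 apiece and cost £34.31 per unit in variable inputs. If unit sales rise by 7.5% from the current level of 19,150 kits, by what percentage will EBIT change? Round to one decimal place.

At 19,150 units, contribution = 19,150 × £34.27 = £656,270.50.
EBIT = £656,270.50 − £288,600 = £367,670.50.
So DOL = total CM / EBIT = £656,270.50 / £367,670.50 = 1.7849.
Operating income changes by 1.7849 × +7.5% = +13.4%.

+13.4%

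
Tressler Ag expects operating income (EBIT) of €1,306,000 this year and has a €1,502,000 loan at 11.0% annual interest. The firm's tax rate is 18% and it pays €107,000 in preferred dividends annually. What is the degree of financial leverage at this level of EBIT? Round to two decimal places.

Annual interest charges come to €165,220.00.
Pre-tax preferred-dividend burden = €107,000 ÷ (1 − 0.18) = €130,487.80.
DFL = EBIT ÷ [EBIT − I − D_p/(1−t)] = €1,306,000 ÷ [€1,306,000 − €165,220.00 − €130,487.80] = €1,306,000 ÷ €1,010,292.20 = 1.2927.

1.29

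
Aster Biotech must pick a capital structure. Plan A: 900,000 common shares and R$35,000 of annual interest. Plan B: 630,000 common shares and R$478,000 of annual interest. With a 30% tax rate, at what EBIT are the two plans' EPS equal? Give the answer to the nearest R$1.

Set EPS_A = EPS_B: (EBIT − R$35,000)(1 − 0.30) ÷ 900,000 = (EBIT − R$478,000)(1 − 0.30) ÷ 630,000.
The (1 − t) factor cancels: (EBIT − 35,000) × 630,000 = (EBIT − 478,000) × 900,000.
Solving, EBIT = (478,000·900,000 − 35,000·630,000) / (900,000 − 630,000) = 408,150,000,000 / 270,000 = 1,511,666.67.

R$1,511,667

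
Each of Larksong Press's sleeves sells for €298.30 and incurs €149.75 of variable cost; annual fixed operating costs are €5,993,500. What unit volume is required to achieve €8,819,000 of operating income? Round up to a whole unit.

Unit CM = price − variable cost = €298.30 − €149.75 = €148.55.
Need Q such that Q × €148.55 − €5,993,500 = €8,819,000, i.e. Q = €14,812,500 / €148.55 = 99,713.90 → 99,714.

99,714 sleeves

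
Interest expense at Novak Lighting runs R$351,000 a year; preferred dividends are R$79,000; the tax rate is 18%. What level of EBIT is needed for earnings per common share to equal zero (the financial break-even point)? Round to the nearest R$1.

Grossing the preferred dividend up to pre-tax terms: R$79,000 / (1 − 0.18) = R$96,341.46.
Financial break-even EBIT = interest + D_p ÷ (1 − t) = R$351,000 + R$96,341.46 = R$447,341.46.

R$447,341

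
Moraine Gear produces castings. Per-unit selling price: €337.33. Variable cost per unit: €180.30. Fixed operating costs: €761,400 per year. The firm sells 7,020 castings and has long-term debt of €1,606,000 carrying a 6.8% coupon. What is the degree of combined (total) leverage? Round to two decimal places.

At 7,020 units, contribution = 7,020 × €157.03 = €1,102,350.60.
EBIT = €1,102,350.60 − €761,400 = €340,950.60. Interest = €109,208.00, so EBIT − I = €231,742.60.
DCL = contribution ÷ (EBIT − I) = €1,102,350.60 ÷ €231,742.60 = 4.7568.

4.76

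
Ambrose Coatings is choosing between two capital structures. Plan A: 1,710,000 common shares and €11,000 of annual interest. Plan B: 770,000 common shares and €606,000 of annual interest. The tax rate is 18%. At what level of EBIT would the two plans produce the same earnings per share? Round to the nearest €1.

Set EPS_A = EPS_B: (EBIT − €11,000)(1 − 0.18) ÷ 1,710,000 = (EBIT − €606,000)(1 − 0.18) ÷ 770,000.
The (1 − t) factor cancels: (EBIT − 11,000) × 770,000 = (EBIT − 606,000) × 1,710,000.
Solving, EBIT = (606,000·1,710,000 − 11,000·770,000) / (1,710,000 − 770,000) = 1,027,790,000,000 / 940,000 = 1,093,393.62.

€1,093,394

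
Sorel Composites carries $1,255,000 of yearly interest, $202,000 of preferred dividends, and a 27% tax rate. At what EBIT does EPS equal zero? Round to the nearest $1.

Grossing the preferred dividend up to pre-tax terms: $202,000 / (1 − 0.27) = $276,712.33.
EPS = 0 when EBIT covers interest plus the pre-tax preferred burden: $1,255,000 + $276,712.33 = $1,531,712.33.

$1,531,712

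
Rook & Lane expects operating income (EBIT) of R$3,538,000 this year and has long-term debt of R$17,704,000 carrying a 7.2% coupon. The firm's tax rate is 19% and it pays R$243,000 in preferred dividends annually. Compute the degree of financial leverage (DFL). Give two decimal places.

1.80

Annual interest charges come to R$1,274,688.00.
Preferred dividends grossed up pre-tax: R$243,000 / (1 − 0.19) = R$300,000.00.
DFL = EBIT ÷ [EBIT − I − D_p/(1−t)] = R$3,538,000 ÷ [R$3,538,000 − R$1,274,688.00 − R$300,000.00] = R$3,538,000 ÷ R$1,963,312.00 = 1.8021.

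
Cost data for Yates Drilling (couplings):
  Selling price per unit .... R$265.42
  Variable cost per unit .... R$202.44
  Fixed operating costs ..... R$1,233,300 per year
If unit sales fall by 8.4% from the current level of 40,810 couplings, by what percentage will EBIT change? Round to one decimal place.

-16.1%

Contribution at this volume is 40,810 × R$62.98 = R$2,570,213.80.
EBIT = R$2,570,213.80 − R$1,233,300 = R$1,336,913.80.
DOL = contribution ÷ EBIT = R$2,570,213.80 ÷ R$1,336,913.80 = 1.9225.
%ΔEBIT = DOL × %ΔSales = 1.9225 × -8.4% = -16.1%.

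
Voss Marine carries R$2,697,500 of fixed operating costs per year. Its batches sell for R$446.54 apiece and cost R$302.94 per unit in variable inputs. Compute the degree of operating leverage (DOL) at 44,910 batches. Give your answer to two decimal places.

1.72

At 44,910 units, contribution = 44,910 × R$143.60 = R$6,449,076.00.
Subtracting fixed costs: EBIT = R$6,449,076.00 − R$2,697,500 = R$3,751,576.00.
Degree of operating leverage = R$6,449,076.00 / R$3,751,576.00 = 1.7190.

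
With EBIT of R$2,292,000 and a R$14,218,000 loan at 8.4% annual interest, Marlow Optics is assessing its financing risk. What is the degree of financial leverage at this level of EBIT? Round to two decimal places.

2.09

Interest = R$1,194,312.00.
DFL = EBIT ÷ (EBIT − I) = R$2,292,000 ÷ (R$2,292,000 − R$1,194,312.00) = R$2,292,000 ÷ R$1,097,688.00 = 2.0880.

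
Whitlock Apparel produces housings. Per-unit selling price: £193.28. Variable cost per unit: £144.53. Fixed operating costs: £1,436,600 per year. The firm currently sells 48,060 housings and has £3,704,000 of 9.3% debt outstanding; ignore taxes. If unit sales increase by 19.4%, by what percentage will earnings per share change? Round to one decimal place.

+80.9%

At 48,060 units, contribution = 48,060 × £48.75 = £2,342,925.00.
EBIT = £2,342,925.00 − £1,436,600 = £906,325.00.
After interest of £344,472.00, pre-tax earnings = £561,853.00.
Degree of combined leverage = contribution ÷ (EBIT − I) = £2,342,925.00 ÷ £561,853.00 = 4.1700.
EPS therefore changes by 4.1700 × (+19.4%) = +80.9%.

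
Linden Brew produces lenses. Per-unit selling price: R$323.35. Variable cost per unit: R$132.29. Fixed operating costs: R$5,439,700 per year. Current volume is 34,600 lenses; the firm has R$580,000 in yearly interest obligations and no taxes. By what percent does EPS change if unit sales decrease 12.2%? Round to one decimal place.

Contribution at this volume is 34,600 × R$191.06 = R$6,610,676.00.
EBIT = R$6,610,676.00 − R$5,439,700 = R$1,170,976.00.
After interest of R$580,000.00, pre-tax earnings = R$590,976.00.
Degree of combined leverage = contribution ÷ (EBIT − I) = R$6,610,676.00 ÷ R$590,976.00 = 11.1860.
%ΔEPS = DCL × %ΔSales = 11.1860 × -12.2% = -136.5%.

-136.5%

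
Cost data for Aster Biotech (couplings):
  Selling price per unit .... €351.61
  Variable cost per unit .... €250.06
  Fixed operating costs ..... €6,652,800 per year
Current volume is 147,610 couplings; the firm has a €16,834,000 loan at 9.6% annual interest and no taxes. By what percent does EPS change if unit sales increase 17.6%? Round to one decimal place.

+39.3%

Contribution at this volume is 147,610 × €101.55 = €14,989,795.50.
Subtracting fixed costs: EBIT = €14,989,795.50 − €6,652,800 = €8,336,995.50.
After interest of €1,616,064.00, pre-tax earnings = €6,720,931.50.
DCL = total CM / (EBIT − I) = €14,989,795.50 / €6,720,931.50 = 2.2303.
EPS therefore changes by 2.2303 × (+17.6%) = +39.3%.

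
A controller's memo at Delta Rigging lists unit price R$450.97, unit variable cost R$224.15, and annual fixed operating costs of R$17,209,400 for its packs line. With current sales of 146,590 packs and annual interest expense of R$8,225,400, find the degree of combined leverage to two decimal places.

At 146,590 units, contribution = 146,590 × R$226.82 = R$33,249,543.80.
Operating income = contribution − fixed costs = R$33,249,543.80 − R$17,209,400 = R$16,040,143.80. Interest = R$8,225,400.00.
DOL = R$33,249,543.80 ÷ R$16,040,143.80 = 2.0729; DFL = R$16,040,143.80 ÷ R$7,814,743.80 = 2.0525.
DCL = DOL × DFL = 2.0729 × 2.0525 = 4.2546.

4.25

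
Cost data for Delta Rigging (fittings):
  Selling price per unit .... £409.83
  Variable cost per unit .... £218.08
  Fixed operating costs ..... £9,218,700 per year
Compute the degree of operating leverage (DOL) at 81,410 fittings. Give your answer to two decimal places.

Total contribution margin = 81,410 × £191.75 = £15,610,367.50.
Subtracting fixed costs: EBIT = £15,610,367.50 − £9,218,700 = £6,391,667.50.
DOL = contribution ÷ EBIT = £15,610,367.50 ÷ £6,391,667.50 = 2.4423.

2.44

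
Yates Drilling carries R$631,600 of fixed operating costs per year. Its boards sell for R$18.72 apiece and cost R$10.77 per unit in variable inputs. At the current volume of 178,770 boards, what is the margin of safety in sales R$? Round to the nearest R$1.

Unit CM = price − variable cost = R$18.72 − R$10.77 = R$7.95. Break-even units = R$631,600 ÷ R$7.95 = 79,446.54; break-even revenue = 79,446.54 × R$18.72 = R$1,487,239.25.
Actual sales revenue = 178,770 × R$18.72 = R$3,346,574.40.
Margin of safety = R$3,346,574.40 − R$1,487,239.25 = R$1,859,335.

R$1,859,335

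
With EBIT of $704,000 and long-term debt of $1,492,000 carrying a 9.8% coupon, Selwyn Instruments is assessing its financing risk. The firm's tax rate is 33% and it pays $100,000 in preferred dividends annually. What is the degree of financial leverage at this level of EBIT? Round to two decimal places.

1.72

Annual interest charges come to $146,216.00.
Preferred dividends grossed up pre-tax: $100,000 / (1 − 0.33) = $149,253.73.
DFL = EBIT ÷ [EBIT − I − D_p/(1−t)] = $704,000 ÷ [$704,000 − $146,216.00 − $149,253.73] = $704,000 ÷ $408,530.27 = 1.7233.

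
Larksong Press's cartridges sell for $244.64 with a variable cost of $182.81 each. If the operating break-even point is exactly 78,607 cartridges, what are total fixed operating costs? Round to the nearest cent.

Each unit contributes $244.64 − $182.81 = $61.83.
Since BE = FC / CM, FC = 78,607 × $61.83 = $4,860,270.81.

$4,860,270.81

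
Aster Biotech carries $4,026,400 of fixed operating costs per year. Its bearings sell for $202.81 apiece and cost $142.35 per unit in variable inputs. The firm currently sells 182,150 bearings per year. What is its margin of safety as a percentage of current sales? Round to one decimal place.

63.4%

Contribution margin per unit = $202.81 − $142.35 = $60.46. Break-even units = $4,026,400 ÷ $60.46 = 66,596.10; break-even revenue = 66,596.10 × $202.81 = $13,506,354.35.
Actual sales revenue = 182,150 × $202.81 = $36,941,841.50.
Margin of safety = ($36,941,841.50 − $13,506,354.35) ÷ $36,941,841.50 = 63.4%.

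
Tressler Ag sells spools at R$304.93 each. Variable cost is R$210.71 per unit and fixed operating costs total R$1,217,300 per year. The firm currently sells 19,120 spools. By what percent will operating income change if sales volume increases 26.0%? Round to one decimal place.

Total contribution margin = 19,120 × R$94.22 = R$1,801,486.40.
Subtracting fixed costs: EBIT = R$1,801,486.40 − R$1,217,300 = R$584,186.40.
DOL = contribution ÷ EBIT = R$1,801,486.40 ÷ R$584,186.40 = 3.0838.
%ΔEBIT = DOL × %ΔSales = 3.0838 × +26.0% = +80.2%.

+80.2%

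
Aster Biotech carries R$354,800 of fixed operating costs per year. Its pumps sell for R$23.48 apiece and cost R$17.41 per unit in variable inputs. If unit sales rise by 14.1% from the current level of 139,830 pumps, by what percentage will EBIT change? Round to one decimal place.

At 139,830 units, contribution = 139,830 × R$6.07 = R$848,768.10.
Operating income = contribution − fixed costs = R$848,768.10 − R$354,800 = R$493,968.10.
DOL = contribution ÷ EBIT = R$848,768.10 ÷ R$493,968.10 = 1.7183.
%ΔEBIT = DOL × %ΔSales = 1.7183 × +14.1% = +24.2%.

+24.2%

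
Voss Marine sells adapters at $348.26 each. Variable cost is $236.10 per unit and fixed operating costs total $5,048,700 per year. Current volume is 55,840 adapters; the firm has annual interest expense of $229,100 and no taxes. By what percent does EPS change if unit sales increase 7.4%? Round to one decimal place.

+47.0%

At 55,840 units, contribution = 55,840 × $112.16 = $6,263,014.40.
EBIT = $6,263,014.40 − $5,048,700 = $1,214,314.40.
After interest of $229,100.00, pre-tax earnings = $985,214.40.
Degree of combined leverage = contribution ÷ (EBIT − I) = $6,263,014.40 ÷ $985,214.40 = 6.3570.
%ΔEPS = DCL × %ΔSales = 6.3570 × +7.4% = +47.0%.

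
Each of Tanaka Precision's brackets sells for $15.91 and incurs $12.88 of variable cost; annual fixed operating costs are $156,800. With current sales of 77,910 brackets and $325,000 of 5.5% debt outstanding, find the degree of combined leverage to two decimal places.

Contribution at this volume is 77,910 × $3.03 = $236,067.30.
Subtracting fixed costs: EBIT = $236,067.30 − $156,800 = $79,267.30. Interest = $17,875.00, so EBIT − I = $61,392.30.
DCL = contribution ÷ (EBIT − I) = $236,067.30 ÷ $61,392.30 = 3.8452.

3.85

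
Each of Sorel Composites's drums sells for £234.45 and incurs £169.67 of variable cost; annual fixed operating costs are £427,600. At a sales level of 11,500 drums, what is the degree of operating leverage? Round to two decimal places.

Contribution at this volume is 11,500 × £64.78 = £744,970.00.
EBIT = £744,970.00 − £427,600 = £317,370.00.
So DOL = total CM / EBIT = £744,970.00 / £317,370.00 = 2.3473.

2.35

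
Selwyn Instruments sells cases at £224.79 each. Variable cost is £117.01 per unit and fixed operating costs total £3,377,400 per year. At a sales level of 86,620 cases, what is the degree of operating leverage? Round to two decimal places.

1.57

At 86,620 units, contribution = 86,620 × £107.78 = £9,335,903.60.
EBIT = £9,335,903.60 − £3,377,400 = £5,958,503.60.
Degree of operating leverage = £9,335,903.60 / £5,958,503.60 = 1.5668.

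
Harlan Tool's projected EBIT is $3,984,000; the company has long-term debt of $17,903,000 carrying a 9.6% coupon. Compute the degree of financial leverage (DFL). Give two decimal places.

Annual interest charges come to $1,718,688.00.
Degree of financial leverage = EBIT / (EBIT − interest) = $3,984,000 / $2,265,312.00 = 1.7587.

1.76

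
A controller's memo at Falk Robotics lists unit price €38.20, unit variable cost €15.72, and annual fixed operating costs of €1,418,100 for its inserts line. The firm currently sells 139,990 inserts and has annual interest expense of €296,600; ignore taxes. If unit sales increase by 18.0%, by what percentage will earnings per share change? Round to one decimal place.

Contribution at this volume is 139,990 × €22.48 = €3,146,975.20.
EBIT = €3,146,975.20 − €1,418,100 = €1,728,875.20.
Interest = €296,600.00, so EBIT − I = €1,432,275.20.
DCL = total CM / (EBIT − I) = €3,146,975.20 / €1,432,275.20 = 2.1972.
%ΔEPS = DCL × %ΔSales = 2.1972 × +18.0% = +39.5%.

+39.5%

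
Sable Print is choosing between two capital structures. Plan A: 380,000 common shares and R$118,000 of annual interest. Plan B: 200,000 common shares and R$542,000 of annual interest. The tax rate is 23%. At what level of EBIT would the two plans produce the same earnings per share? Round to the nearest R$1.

R$1,013,111

Set EPS_A = EPS_B: (EBIT − R$118,000)(1 − 0.23) ÷ 380,000 = (EBIT − R$542,000)(1 − 0.23) ÷ 200,000.
The (1 − t) factor cancels: (EBIT − 118,000) × 200,000 = (EBIT − 542,000) × 380,000.
Solving, EBIT = (542,000·380,000 − 118,000·200,000) / (380,000 − 200,000) = 182,360,000,000 / 180,000 = 1,013,111.11.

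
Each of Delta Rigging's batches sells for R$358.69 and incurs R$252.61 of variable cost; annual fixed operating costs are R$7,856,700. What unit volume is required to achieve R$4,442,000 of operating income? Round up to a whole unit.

Each unit contributes R$358.69 − R$252.61 = R$106.08.
Units = (FC + target) / CM = (R$7,856,700 + R$4,442,000) / R$106.08 = 115,937.97, so 115,938 batches.

115,938 batches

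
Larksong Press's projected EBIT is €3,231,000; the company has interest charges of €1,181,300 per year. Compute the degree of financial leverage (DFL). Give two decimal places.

Annual interest charges come to €1,181,300.00.
Degree of financial leverage = EBIT / (EBIT − interest) = €3,231,000 / €2,049,700.00 = 1.5763.

1.58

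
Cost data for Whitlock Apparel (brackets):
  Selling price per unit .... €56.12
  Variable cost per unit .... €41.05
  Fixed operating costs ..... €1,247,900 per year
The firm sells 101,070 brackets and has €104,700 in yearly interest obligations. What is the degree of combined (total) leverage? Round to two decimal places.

8.93

Total contribution margin = 101,070 × €15.07 = €1,523,124.90.
Operating income = contribution − fixed costs = €1,523,124.90 − €1,247,900 = €275,224.90. Interest = €104,700.00, so EBIT − I = €170,524.90.
DCL = contribution ÷ (EBIT − I) = €1,523,124.90 ÷ €170,524.90 = 8.9320.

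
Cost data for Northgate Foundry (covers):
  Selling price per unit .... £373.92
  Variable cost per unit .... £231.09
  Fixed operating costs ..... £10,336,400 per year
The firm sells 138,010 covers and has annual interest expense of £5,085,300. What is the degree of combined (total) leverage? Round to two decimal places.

Contribution at this volume is 138,010 × £142.83 = £19,711,968.30.
Operating income = contribution − fixed costs = £19,711,968.30 − £10,336,400 = £9,375,568.30. Interest = £5,085,300.00, so EBIT − I = £4,290,268.30.
DCL = contribution ÷ (EBIT − I) = £19,711,968.30 ÷ £4,290,268.30 = 4.5946.

4.59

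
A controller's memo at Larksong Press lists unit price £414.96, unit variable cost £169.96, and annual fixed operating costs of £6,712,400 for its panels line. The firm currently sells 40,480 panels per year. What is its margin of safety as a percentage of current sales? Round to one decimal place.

32.3%

Each unit contributes £414.96 − £169.96 = £245.00. Break-even units = £6,712,400 ÷ £245.00 = 27,397.55; break-even revenue = 27,397.55 × £414.96 = £11,368,887.77.
Current sales = 40,480 × £414.96 = £16,797,580.80.
Margin of safety = (£16,797,580.80 − £11,368,887.77) ÷ £16,797,580.80 = 32.3%.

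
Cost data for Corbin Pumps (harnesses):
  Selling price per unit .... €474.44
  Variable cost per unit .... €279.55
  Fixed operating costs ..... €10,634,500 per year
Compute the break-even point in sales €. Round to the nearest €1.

Contribution margin per unit = €474.44 − €279.55 = €194.89, a CM ratio of €194.89 ÷ €474.44 = 0.4108.
Break-even sales = FC ÷ CM ratio = €10,634,500 × €474.44 / €194.89 = €25,888,615.

€25,888,615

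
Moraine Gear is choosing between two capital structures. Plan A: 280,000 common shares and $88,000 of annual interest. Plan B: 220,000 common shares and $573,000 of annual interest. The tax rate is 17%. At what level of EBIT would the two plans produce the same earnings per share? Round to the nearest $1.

$2,351,333

At indifference, (EBIT − 88,000)(1 − t)/280,000 = (EBIT − 573,000)(1 − t)/220,000.
Cancelling (1 − t) and cross-multiplying: 220,000·(EBIT − 88,000) = 280,000·(EBIT − 573,000).
Solving, EBIT = (573,000·280,000 − 88,000·220,000) / (280,000 − 220,000) = 141,080,000,000 / 60,000 = 2,351,333.33.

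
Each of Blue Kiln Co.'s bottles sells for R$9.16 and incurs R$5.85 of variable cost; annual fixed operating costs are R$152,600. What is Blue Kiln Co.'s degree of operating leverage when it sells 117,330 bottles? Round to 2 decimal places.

Contribution at this volume is 117,330 × R$3.31 = R$388,362.30.
Subtracting fixed costs: EBIT = R$388,362.30 − R$152,600 = R$235,762.30.
Degree of operating leverage = R$388,362.30 / R$235,762.30 = 1.6473.

1.65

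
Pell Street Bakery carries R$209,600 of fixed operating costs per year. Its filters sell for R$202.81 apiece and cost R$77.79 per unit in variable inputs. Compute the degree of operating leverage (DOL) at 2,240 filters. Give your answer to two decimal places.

Contribution at this volume is 2,240 × R$125.02 = R$280,044.80.
Operating income = contribution − fixed costs = R$280,044.80 − R$209,600 = R$70,444.80.
Degree of operating leverage = R$280,044.80 / R$70,444.80 = 3.9754.

3.98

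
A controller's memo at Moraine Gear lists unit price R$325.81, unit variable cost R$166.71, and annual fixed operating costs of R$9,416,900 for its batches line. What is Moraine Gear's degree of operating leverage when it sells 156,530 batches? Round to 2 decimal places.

Contribution at this volume is 156,530 × R$159.10 = R$24,903,923.00.
Operating income = contribution − fixed costs = R$24,903,923.00 − R$9,416,900 = R$15,487,023.00.
DOL = contribution ÷ EBIT = R$24,903,923.00 ÷ R$15,487,023.00 = 1.6081.

1.61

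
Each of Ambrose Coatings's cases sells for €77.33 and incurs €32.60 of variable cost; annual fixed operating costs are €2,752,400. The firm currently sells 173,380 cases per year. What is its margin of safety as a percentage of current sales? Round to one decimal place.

64.5%

Each unit contributes €77.33 − €32.60 = €44.73. Break-even units = €2,752,400 ÷ €44.73 = 61,533.65; break-even revenue = 61,533.65 × €77.33 = €4,758,396.87.
Current sales = 173,380 × €77.33 = €13,407,475.40.
Margin of safety = (€13,407,475.40 − €4,758,396.87) ÷ €13,407,475.40 = 64.5%.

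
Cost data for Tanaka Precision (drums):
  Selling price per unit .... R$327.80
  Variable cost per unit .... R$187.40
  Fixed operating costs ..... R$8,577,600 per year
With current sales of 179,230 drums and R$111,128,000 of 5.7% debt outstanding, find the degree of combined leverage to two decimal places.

Total contribution margin = 179,230 × R$140.40 = R$25,163,892.00.
Operating income = contribution − fixed costs = R$25,163,892.00 − R$8,577,600 = R$16,586,292.00. Interest = R$6,334,296.00, so EBIT − I = R$10,251,996.00.
DCL = contribution ÷ (EBIT − I) = R$25,163,892.00 ÷ R$10,251,996.00 = 2.4545.

2.45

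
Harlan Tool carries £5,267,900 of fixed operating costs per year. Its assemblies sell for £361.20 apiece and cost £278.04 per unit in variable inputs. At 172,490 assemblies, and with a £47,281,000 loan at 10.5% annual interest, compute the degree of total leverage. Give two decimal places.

At 172,490 units, contribution = 172,490 × £83.16 = £14,344,268.40.
EBIT = £14,344,268.40 − £5,267,900 = £9,076,368.40. Interest = £4,964,505.00, so EBIT − I = £4,111,863.40.
DCL = contribution ÷ (EBIT − I) = £14,344,268.40 ÷ £4,111,863.40 = 3.4885.

3.49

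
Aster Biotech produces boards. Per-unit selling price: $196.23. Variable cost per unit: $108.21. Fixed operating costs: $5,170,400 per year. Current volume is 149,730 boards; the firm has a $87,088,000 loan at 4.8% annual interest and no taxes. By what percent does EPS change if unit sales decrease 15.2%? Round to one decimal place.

-52.3%

Contribution at this volume is 149,730 × $88.02 = $13,179,234.60.
Operating income = contribution − fixed costs = $13,179,234.60 − $5,170,400 = $8,008,834.60.
Interest = $4,180,224.00, so EBIT − I = $3,828,610.60.
Degree of combined leverage = contribution ÷ (EBIT − I) = $13,179,234.60 ÷ $3,828,610.60 = 3.4423.
%ΔEPS = DCL × %ΔSales = 3.4423 × -15.2% = -52.3%.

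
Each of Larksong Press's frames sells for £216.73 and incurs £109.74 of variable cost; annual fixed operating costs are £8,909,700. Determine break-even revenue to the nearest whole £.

£18,048,409

CM per unit = £216.73 − £109.74 = £106.99; CM ratio = £106.99 / £216.73 = 0.4937.
Break-even revenue = fixed costs × price ÷ CM = £8,909,700 × £216.73 ÷ £106.99 = £18,048,409.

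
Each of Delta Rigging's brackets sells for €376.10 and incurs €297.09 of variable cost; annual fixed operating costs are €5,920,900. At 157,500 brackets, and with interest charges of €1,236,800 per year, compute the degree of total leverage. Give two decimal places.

2.35

At 157,500 units, contribution = 157,500 × €79.01 = €12,444,075.00.
Operating income = contribution − fixed costs = €12,444,075.00 − €5,920,900 = €6,523,175.00. Interest = €1,236,800.00, so EBIT − I = €5,286,375.00.
DCL = contribution ÷ (EBIT − I) = €12,444,075.00 ÷ €5,286,375.00 = 2.3540.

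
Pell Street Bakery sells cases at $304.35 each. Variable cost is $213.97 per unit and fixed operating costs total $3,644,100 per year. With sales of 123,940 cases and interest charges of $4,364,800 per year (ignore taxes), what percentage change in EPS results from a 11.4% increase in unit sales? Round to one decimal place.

+40.0%

At 123,940 units, contribution = 123,940 × $90.38 = $11,201,697.20.
Subtracting fixed costs: EBIT = $11,201,697.20 − $3,644,100 = $7,557,597.20.
After interest of $4,364,800.00, pre-tax earnings = $3,192,797.20.
DCL = total CM / (EBIT − I) = $11,201,697.20 / $3,192,797.20 = 3.5084.
EPS therefore changes by 3.5084 × (+11.4%) = +40.0%.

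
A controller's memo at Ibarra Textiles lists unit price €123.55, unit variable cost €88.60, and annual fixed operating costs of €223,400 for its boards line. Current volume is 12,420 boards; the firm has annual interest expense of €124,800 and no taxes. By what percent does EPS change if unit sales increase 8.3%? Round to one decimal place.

+42.0%

Contribution at this volume is 12,420 × €34.95 = €434,079.00.
Operating income = contribution − fixed costs = €434,079.00 − €223,400 = €210,679.00.
Interest = €124,800.00, so EBIT − I = €85,879.00.
Degree of combined leverage = contribution ÷ (EBIT − I) = €434,079.00 ÷ €85,879.00 = 5.0545.
EPS therefore changes by 5.0545 × (+8.3%) = +42.0%.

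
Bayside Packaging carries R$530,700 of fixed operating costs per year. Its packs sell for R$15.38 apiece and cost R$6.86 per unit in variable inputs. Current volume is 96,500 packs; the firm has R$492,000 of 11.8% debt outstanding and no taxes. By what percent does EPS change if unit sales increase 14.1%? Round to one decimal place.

Total contribution margin = 96,500 × R$8.52 = R$822,180.00.
Subtracting fixed costs: EBIT = R$822,180.00 − R$530,700 = R$291,480.00.
After interest of R$58,056.00, pre-tax earnings = R$233,424.00.
Degree of combined leverage = contribution ÷ (EBIT − I) = R$822,180.00 ÷ R$233,424.00 = 3.5223.
%ΔEPS = DCL × %ΔSales = 3.5223 × +14.1% = +49.7%.

+49.7%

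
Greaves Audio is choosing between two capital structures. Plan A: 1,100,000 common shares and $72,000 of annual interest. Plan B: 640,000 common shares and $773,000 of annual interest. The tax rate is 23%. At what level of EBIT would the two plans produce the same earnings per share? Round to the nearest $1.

$1,748,304

Set EPS_A = EPS_B: (EBIT − $72,000)(1 − 0.23) ÷ 1,100,000 = (EBIT − $773,000)(1 − 0.23) ÷ 640,000.
Cancelling (1 − t) and cross-multiplying: 640,000·(EBIT − 72,000) = 1,100,000·(EBIT − 773,000).
Solving, EBIT = (773,000·1,100,000 − 72,000·640,000) / (1,100,000 − 640,000) = 804,220,000,000 / 460,000 = 1,748,304.35.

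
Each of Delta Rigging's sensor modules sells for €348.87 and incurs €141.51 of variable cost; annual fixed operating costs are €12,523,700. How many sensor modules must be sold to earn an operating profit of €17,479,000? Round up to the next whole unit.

Unit CM = price − variable cost = €348.87 − €141.51 = €207.36.
Required volume = (fixed costs + target profit) ÷ CM = (€12,523,700 + €17,479,000) ÷ €207.36 = 144,688.95, so 144,689 sensor modules.

144,689 sensor modules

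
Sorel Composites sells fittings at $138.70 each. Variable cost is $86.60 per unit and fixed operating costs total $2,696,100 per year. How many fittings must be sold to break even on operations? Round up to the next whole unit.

51,749 fittings

Unit CM = price − variable cost = $138.70 − $86.60 = $52.10.
Break-even volume = fixed costs ÷ CM per unit = $2,696,100 ÷ $52.10 = 51,748.56, so 51,749 fittings.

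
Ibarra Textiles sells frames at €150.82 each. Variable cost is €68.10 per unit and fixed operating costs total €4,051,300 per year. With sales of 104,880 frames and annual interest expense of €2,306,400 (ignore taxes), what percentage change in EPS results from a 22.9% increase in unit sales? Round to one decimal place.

+85.7%

Contribution at this volume is 104,880 × €82.72 = €8,675,673.60.
Subtracting fixed costs: EBIT = €8,675,673.60 − €4,051,300 = €4,624,373.60.
Interest = €2,306,400.00, so EBIT − I = €2,317,973.60.
DCL = total CM / (EBIT − I) = €8,675,673.60 / €2,317,973.60 = 3.7428.
%ΔEPS = DCL × %ΔSales = 3.7428 × +22.9% = +85.7%.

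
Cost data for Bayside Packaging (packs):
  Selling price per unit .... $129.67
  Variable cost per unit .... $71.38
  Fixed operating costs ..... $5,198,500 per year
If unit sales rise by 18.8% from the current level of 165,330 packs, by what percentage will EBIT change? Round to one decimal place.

+40.8%

Total contribution margin = 165,330 × $58.29 = $9,637,085.70.
EBIT = $9,637,085.70 − $5,198,500 = $4,438,585.70.
Degree of operating leverage = $9,637,085.70 / $4,438,585.70 = 2.1712.
So EBIT moves 2.1712 × (+18.8%) = +40.8%.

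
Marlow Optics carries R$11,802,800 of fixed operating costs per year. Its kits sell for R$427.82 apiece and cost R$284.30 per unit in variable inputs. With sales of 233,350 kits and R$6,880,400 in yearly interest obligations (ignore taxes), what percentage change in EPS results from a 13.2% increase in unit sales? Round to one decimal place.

+29.9%

At 233,350 units, contribution = 233,350 × R$143.52 = R$33,490,392.00.
Subtracting fixed costs: EBIT = R$33,490,392.00 − R$11,802,800 = R$21,687,592.00.
Interest = R$6,880,400.00, so EBIT − I = R$14,807,192.00.
DCL = total CM / (EBIT − I) = R$33,490,392.00 / R$14,807,192.00 = 2.2618.
EPS therefore changes by 2.2618 × (+13.2%) = +29.9%.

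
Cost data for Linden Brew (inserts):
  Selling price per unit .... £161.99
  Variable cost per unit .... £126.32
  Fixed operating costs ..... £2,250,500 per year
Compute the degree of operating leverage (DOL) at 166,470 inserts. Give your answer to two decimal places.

1.61

Total contribution margin = 166,470 × £35.67 = £5,937,984.90.
Subtracting fixed costs: EBIT = £5,937,984.90 − £2,250,500 = £3,687,484.90.
Degree of operating leverage = £5,937,984.90 / £3,687,484.90 = 1.6103.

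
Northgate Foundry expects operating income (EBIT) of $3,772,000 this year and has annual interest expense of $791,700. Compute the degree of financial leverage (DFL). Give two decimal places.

1.27

Interest = $791,700.00.
Degree of financial leverage = EBIT / (EBIT − interest) = $3,772,000 / $2,980,300.00 = 1.2656.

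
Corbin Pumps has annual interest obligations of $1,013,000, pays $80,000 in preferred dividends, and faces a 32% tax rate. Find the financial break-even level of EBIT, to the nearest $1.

$1,130,647

Grossing the preferred dividend up to pre-tax terms: $80,000 / (1 − 0.32) = $117,647.06.
EPS = 0 when EBIT covers interest plus the pre-tax preferred burden: $1,013,000 + $117,647.06 = $1,130,647.06.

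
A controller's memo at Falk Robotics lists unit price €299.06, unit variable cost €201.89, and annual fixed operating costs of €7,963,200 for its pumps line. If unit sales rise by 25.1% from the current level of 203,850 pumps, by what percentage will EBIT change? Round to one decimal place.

Contribution at this volume is 203,850 × €97.17 = €19,808,104.50.
EBIT = €19,808,104.50 − €7,963,200 = €11,844,904.50.
So DOL = total CM / EBIT = €19,808,104.50 / €11,844,904.50 = 1.6723.
Operating income changes by 1.6723 × +25.1% = +42.0%.

+42.0%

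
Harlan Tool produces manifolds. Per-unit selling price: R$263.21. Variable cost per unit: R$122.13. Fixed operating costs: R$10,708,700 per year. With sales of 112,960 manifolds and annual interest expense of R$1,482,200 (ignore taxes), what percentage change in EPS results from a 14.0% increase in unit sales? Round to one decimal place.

+59.6%

Contribution at this volume is 112,960 × R$141.08 = R$15,936,396.80.
Subtracting fixed costs: EBIT = R$15,936,396.80 − R$10,708,700 = R$5,227,696.80.
After interest of R$1,482,200.00, pre-tax earnings = R$3,745,496.80.
DCL = total CM / (EBIT − I) = R$15,936,396.80 / R$3,745,496.80 = 4.2548.
EPS therefore changes by 4.2548 × (+14.0%) = +59.6%.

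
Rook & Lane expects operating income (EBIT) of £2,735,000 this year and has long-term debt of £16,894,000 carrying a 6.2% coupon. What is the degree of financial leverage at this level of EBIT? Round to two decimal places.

1.62

Annual interest charges come to £1,047,428.00.
Degree of financial leverage = EBIT / (EBIT − interest) = £2,735,000 / £1,687,572.00 = 1.6207.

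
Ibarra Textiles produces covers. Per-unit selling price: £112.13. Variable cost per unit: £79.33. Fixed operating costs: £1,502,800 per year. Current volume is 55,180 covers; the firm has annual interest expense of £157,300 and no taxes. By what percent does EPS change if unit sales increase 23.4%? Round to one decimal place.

Total contribution margin = 55,180 × £32.80 = £1,809,904.00.
EBIT = £1,809,904.00 − £1,502,800 = £307,104.00.
After interest of £157,300.00, pre-tax earnings = £149,804.00.
DCL = total CM / (EBIT − I) = £1,809,904.00 / £149,804.00 = 12.0818.
%ΔEPS = DCL × %ΔSales = 12.0818 × +23.4% = +282.7%.

+282.7%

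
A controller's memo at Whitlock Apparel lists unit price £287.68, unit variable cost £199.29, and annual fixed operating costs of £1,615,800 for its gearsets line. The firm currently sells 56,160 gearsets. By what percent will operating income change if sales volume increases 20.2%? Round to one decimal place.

+29.9%

Total contribution margin = 56,160 × £88.39 = £4,963,982.40.
Operating income = contribution − fixed costs = £4,963,982.40 − £1,615,800 = £3,348,182.40.
DOL = contribution ÷ EBIT = £4,963,982.40 ÷ £3,348,182.40 = 1.4826.
Operating income changes by 1.4826 × +20.2% = +29.9%.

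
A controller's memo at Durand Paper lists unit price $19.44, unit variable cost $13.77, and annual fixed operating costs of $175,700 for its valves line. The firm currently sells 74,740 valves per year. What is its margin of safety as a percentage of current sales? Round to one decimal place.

Contribution margin per unit = $19.44 − $13.77 = $5.67. Break-even units = $175,700 ÷ $5.67 = 30,987.65; break-even revenue = 30,987.65 × $19.44 = $602,400.00.
Current sales = 74,740 × $19.44 = $1,452,945.60.
Margin of safety = ($1,452,945.60 − $602,400.00) ÷ $1,452,945.60 = 58.5%.

58.5%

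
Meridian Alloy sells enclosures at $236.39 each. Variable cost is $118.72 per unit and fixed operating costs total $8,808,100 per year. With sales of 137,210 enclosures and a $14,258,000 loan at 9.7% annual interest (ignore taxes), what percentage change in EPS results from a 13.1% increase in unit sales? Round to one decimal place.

Contribution at this volume is 137,210 × $117.67 = $16,145,500.70.
EBIT = $16,145,500.70 − $8,808,100 = $7,337,400.70.
After interest of $1,383,026.00, pre-tax earnings = $5,954,374.70.
Degree of combined leverage = contribution ÷ (EBIT − I) = $16,145,500.70 ÷ $5,954,374.70 = 2.7115.
EPS therefore changes by 2.7115 × (+13.1%) = +35.5%.

+35.5%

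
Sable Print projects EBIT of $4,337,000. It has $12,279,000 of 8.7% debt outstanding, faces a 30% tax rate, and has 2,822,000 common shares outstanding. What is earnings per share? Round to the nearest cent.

$0.81

Interest = $1,068,273.00, so EBT = $4,337,000 − $1,068,273.00 = $3,268,727.00.
Net income = $3,268,727.00 × (1 − 0.30) = $2,288,108.90.
Per share: $2,288,108.90 / 2,822,000 shares = $0.81.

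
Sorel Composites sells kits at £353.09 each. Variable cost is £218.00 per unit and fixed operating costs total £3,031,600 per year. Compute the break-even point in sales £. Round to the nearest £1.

£7,923,811

CM per unit = £353.09 − £218.00 = £135.09; CM ratio = £135.09 / £353.09 = 0.3826.
Break-even sales = FC ÷ CM ratio = £3,031,600 × £353.09 / £135.09 = £7,923,811.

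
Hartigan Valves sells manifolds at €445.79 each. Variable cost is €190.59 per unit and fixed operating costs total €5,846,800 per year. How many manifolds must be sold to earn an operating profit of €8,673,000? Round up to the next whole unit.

56,896 manifolds

Contribution margin per unit = €445.79 − €190.59 = €255.20.
Units = (FC + target) / CM = (€5,846,800 + €8,673,000) / €255.20 = 56,895.77, so 56,896 manifolds.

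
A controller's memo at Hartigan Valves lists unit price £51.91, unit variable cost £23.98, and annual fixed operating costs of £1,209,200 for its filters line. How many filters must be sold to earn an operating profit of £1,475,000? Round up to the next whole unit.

96,105 filters

Unit CM = price − variable cost = £51.91 − £23.98 = £27.93.
Required volume = (fixed costs + target profit) ÷ CM = (£1,209,200 + £1,475,000) ÷ £27.93 = 96,104.55, so 96,105 filters.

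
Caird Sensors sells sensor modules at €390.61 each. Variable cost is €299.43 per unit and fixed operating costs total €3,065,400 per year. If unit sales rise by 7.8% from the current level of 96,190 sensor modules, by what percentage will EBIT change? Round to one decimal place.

Total contribution margin = 96,190 × €91.18 = €8,770,604.20.
Subtracting fixed costs: EBIT = €8,770,604.20 − €3,065,400 = €5,705,204.20.
DOL = contribution ÷ EBIT = €8,770,604.20 ÷ €5,705,204.20 = 1.5373.
So EBIT moves 1.5373 × (+7.8%) = +12.0%.

+12.0%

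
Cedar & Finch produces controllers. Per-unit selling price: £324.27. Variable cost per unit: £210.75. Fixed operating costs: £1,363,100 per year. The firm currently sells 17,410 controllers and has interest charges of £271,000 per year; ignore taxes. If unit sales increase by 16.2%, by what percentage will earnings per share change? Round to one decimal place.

+93.5%

Contribution at this volume is 17,410 × £113.52 = £1,976,383.20.
Subtracting fixed costs: EBIT = £1,976,383.20 − £1,363,100 = £613,283.20.
After interest of £271,000.00, pre-tax earnings = £342,283.20.
Degree of combined leverage = contribution ÷ (EBIT − I) = £1,976,383.20 ÷ £342,283.20 = 5.7741.
EPS therefore changes by 5.7741 × (+16.2%) = +93.5%.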